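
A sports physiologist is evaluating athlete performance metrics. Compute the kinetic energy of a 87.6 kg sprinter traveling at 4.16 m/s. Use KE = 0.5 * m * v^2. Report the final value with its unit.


Velocity squared = 17.3056
KE = 0.5 * 87.6 * 17.3056 = 757.99 J

757.99 J


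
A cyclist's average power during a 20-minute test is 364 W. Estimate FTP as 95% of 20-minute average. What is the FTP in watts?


FTP = 20-min power * 0.95
= 364 * 0.95
= 345.8 W

345.8 W


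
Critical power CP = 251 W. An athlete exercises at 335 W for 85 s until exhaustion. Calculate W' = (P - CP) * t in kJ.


P - CP = 335 - 251 = 84 W
W' = 84 * 85 = 7140 J
= 7140 / 1000 = 7.14 kJ

7.14 kJ


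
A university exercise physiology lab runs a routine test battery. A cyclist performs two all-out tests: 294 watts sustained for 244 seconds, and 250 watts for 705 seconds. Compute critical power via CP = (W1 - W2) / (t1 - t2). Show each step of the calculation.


W1 = P1 * t1 = 294 * 244 = 71736 J
W2 = P2 * t2 = 250 * 705 = 176250 J
CP = (71736 - 176250) / (244 - 705)
= 226.71 W

226.71 W


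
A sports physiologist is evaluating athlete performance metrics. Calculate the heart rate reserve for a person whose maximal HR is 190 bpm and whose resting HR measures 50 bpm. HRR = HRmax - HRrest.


HRmax = 190 bpm
HRrest = 50 bpm
HRR = 190 - 50 = 140 bpm

140 bpm


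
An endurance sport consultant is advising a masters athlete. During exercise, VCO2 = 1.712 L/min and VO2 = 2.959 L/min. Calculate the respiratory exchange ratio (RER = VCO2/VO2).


RER = VCO2 / VO2
= 1.712 / 2.959
= 0.5786

0.5786


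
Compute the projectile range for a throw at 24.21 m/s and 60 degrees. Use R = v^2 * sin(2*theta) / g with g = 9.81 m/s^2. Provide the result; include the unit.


Two times the angle = 120 degrees
sin(120) = 0.866025
R = 586.1241 * 0.866025 / 9.81 = 51.743 m

51.743 m


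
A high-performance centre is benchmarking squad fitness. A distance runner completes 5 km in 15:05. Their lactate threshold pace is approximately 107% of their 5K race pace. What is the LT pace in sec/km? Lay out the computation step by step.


Convert to seconds: 15 min 5 s = 905 s
Pace per km = 905 / 5 = 181.0 s/km
LT pace = 181.0 * 1.07 = 193.67 s/km

193.67 s/km


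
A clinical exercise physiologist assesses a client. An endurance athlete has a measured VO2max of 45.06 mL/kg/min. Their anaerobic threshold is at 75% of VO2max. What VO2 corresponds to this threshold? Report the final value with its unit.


Anaerobic threshold VO2 = VO2max * 75%
= 45.06 * 0.75
= 33.8 mL/kg/min

33.8 mL/kg/min


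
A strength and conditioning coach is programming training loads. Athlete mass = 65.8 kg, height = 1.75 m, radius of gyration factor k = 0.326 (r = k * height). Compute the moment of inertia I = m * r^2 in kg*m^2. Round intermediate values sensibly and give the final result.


r = k * height = 0.326 * 1.75 = 0.5705 m
r^2 = 0.5705^2 = 0.32547
I = 65.8 * 0.32547 = 21.416 kg*m^2

21.416 kg*m^2


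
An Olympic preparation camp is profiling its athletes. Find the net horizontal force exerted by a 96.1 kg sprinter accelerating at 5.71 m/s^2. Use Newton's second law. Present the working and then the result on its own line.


Newton's second law: F = m * a
F = 96.1 * 5.71 = 548.73 N

548.73 N


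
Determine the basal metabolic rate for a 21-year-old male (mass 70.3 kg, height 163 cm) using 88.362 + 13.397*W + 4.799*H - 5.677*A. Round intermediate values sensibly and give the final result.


BMR = 88.362 + 13.397*70.3 + 4.799*163 - 5.677*21
= 1693.19 kcal/day

1693.19 kcal/day


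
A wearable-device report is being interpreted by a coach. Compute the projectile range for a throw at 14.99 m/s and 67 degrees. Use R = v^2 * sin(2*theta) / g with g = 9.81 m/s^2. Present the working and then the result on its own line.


Two times the angle = 134 degrees
sin(134) = 0.71934
R = 224.7001 * 0.71934 / 9.81 = 16.477 m

16.477 m


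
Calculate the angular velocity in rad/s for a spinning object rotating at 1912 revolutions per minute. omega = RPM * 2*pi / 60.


omega = RPM * 2*pi / 60
= 1912 * 6.28318531 / 60
= 200.224 rad/s

200.224 rad/s


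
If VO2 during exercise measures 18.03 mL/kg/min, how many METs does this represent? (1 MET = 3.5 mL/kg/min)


METs = VO2 / 3.5 = 18.03 / 3.5 = 5.15

5.15 METs


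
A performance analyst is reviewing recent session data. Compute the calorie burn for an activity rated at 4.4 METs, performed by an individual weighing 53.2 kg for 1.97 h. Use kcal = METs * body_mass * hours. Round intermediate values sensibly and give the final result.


Product of METs and mass = 4.4 * 53.2 = 234.08
Total kcal = 234.08 * 1.97 = 461.14 kcal

461.14 kcal


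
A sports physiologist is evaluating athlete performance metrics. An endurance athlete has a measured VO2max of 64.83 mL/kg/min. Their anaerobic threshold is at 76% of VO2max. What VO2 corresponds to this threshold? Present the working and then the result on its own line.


Anaerobic threshold VO2 = VO2max * 76%
= 64.83 * 0.76
= 49.27 mL/kg/min

49.27 mL/kg/min


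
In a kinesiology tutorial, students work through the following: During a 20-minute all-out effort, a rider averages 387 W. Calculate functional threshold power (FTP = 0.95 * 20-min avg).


FTP = 0.95 * 387
= 367.65 W

367.65 W


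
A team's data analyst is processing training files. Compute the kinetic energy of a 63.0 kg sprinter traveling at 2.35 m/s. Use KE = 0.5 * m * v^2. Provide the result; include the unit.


Velocity squared = 5.5225
KE = 0.5 * 63.0 * 5.5225 = 173.96 J

173.96 J


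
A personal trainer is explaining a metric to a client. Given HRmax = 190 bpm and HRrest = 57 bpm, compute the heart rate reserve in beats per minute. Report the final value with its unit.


Heart rate reserve = maximum HR minus resting HR
HRR = 190 - 57 = 133 bpm

133 bpm


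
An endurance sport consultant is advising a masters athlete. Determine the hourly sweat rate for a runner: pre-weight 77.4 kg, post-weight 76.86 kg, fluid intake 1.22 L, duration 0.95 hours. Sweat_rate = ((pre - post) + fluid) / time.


Mass lost = 77.4 - 76.86 = 0.54 kg
Add fluid consumed: 0.54 + 1.22 = 1.76 L total sweat
Sweat rate = 1.76 / 0.95 = 1.853 L/h

1.853 L/h


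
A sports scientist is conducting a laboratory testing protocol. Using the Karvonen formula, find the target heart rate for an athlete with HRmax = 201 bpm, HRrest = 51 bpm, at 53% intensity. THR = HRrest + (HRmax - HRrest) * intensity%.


HRR = 201 - 51 = 150
THR = 51 + 150 * 0.53
= 51 + 79.5
= 130.5 bpm

130.5 bpm


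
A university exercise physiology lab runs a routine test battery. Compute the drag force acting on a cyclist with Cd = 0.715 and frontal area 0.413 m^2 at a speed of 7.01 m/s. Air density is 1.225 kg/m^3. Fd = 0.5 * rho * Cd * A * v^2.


Step 1: v^2 = 49.1401
Step 2: Fd = 0.5 * 1.225 * 0.715 * 0.413 * 49.1401
= 8.888 N

8.888 N


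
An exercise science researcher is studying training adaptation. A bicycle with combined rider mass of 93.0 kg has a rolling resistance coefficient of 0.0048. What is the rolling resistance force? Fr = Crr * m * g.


Fr = 0.0048 * 93.0 * 9.81
= 0.4464 * 9.81
= 4.379 N

4.379 N


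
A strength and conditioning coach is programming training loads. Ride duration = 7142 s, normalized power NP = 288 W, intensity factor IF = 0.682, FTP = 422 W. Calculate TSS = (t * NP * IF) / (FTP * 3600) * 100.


Numerator = 7142 * 288 * 0.682 = 1402803.072
Denominator = 422 * 3600 = 1519200
TSS = 1402803.072 / 1519200 * 100
= 92.34

92.34 TSS


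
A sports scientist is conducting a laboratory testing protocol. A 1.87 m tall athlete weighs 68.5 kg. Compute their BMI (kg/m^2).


height^2 = 3.4969 m^2
BMI = 68.5 / 3.4969 = 19.59 kg/m^2

19.59 kg/m^2


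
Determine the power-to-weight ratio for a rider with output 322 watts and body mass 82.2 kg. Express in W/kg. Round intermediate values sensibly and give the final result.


P/W = 322 / 82.2 = 3.917 W/kg

3.917 W/kg


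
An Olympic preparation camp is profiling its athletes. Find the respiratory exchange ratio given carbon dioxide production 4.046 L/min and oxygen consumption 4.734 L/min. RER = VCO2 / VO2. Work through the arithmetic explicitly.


VCO2 = 4.046 L/min
VO2 = 4.734 L/min
RER = 4.046 / 4.734 = 0.8547

0.8547


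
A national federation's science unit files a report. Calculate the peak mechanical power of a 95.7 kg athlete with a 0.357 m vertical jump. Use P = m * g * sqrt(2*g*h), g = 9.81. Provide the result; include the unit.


First, sqrt(2gh) = sqrt(2 * 9.81 * 0.357)
= sqrt(7.00434) = 2.646571 m/s
Power = 95.7 * 9.81 * 2.646571 = 2484.65 W

2484.65 W


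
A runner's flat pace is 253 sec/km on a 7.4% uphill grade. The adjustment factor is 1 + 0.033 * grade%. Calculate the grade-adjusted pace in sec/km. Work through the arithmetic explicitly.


Factor = 1 + 0.033 * 7.4 = 1.2442
Adjusted pace = 253 * 1.2442
= 314.78 sec/km

314.78 s/km


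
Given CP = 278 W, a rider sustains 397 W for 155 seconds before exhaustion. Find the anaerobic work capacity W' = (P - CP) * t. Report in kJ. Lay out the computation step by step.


Excess power = 397 - 278 = 119 W
Work above CP = 119 * 155 = 18445 J
W' = 18.445 kJ

18.445 kJ


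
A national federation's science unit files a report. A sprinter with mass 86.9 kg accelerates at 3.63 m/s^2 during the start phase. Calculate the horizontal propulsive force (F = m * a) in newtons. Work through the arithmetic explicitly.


F = m * a
= 86.9 * 3.63
= 315.45 N

315.45 N


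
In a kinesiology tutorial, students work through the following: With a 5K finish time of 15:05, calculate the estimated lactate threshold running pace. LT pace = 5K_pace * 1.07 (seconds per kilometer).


Race duration = 905 s for 5 km
Average pace = 905 / 5 = 181.0 s/km
LT pace = 181.0 * 1.07
= 193.67 s/km

193.67 s/km


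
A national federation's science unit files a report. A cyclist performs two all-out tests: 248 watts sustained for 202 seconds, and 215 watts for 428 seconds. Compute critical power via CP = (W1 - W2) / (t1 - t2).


W1 = P1 * t1 = 248 * 202 = 50096 J
W2 = P2 * t2 = 215 * 428 = 92020 J
CP = (50096 - 92020) / (202 - 428)
= 185.5 W

185.5 W


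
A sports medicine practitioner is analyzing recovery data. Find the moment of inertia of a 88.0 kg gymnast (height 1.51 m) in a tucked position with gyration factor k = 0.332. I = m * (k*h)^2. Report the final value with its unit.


Radius of gyration = 0.332 * 1.51 = 0.50132 m
I = 88.0 * 0.50132^2
= 88.0 * 0.251322
= 22.116 kg*m^2

22.116 kg*m^2


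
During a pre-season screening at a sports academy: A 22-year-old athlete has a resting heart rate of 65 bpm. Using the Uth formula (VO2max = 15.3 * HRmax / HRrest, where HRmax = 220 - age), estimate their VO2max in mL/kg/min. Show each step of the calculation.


HRmax = 220 - 22 = 198 bpm
Ratio = HRmax / HRrest = 198 / 65 = 3.0462
VO2max = 15.3 * 3.0462 = 46.61 mL/kg/min

46.61 mL/kg/min


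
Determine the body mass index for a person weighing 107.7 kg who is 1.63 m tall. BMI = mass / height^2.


BMI = mass / height^2
= 107.7 / 1.63^2
= 107.7 / 2.6569
= 40.54 kg/m^2

40.54 kg/m^2


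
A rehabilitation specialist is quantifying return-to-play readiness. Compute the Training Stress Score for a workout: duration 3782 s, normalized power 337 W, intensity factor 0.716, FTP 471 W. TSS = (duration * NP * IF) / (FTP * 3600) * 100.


Product = 3782 * 337 * 0.716 = 912566.344
Base = 471 * 3600 = 1695600
TSS = 912566.344 / 1695600 * 100 = 53.82

53.82 TSS


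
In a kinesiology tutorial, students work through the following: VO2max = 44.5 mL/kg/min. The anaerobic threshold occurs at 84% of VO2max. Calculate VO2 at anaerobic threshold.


AT fraction = 84 / 100 = 0.84
AT VO2 = 44.5 * 0.84
= 37.38 mL/kg/min

37.38 mL/kg/min


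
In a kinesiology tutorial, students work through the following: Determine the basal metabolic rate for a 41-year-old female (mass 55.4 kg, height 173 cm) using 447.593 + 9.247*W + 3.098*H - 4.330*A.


BMR = 447.593 + 9.247*55.4 + 3.098*173 - 4.330*41
= 1318.3 kcal/day

1318.3 kcal/day


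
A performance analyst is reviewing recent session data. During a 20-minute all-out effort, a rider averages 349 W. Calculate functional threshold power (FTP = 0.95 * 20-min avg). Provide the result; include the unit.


FTP = 0.95 * 349
= 331.55 W

331.55 W


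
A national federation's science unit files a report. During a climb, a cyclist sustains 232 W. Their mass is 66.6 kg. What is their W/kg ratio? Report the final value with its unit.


Power-to-weight = 232 W / 66.6 kg
= 3.483 W/kg

3.483 W/kg


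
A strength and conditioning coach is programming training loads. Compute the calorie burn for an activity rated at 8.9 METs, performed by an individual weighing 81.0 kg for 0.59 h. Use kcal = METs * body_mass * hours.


Product of METs and mass = 8.9 * 81.0 = 720.9
Total kcal = 720.9 * 0.59 = 425.33 kcal

425.33 kcal


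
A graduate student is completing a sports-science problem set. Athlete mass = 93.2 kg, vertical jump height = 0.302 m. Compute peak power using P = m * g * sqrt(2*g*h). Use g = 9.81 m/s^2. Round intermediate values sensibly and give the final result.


sqrt(2 * 9.81 * 0.302) = sqrt(5.92524) = 2.434182 m/s
P = 93.2 * 9.81 * 2.434182
= 2225.55 W

2225.55 W


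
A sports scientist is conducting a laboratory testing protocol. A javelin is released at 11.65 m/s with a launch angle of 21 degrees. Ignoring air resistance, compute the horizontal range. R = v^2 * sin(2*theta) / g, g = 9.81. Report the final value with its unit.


Launch speed squared = 135.7225
sin(2 * 21 deg) = 0.669131
Range = 135.7225 * 0.669131 / 9.81
= 9.258 m

9.258 m


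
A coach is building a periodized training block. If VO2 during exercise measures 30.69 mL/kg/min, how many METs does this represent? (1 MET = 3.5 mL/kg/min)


METs = VO2 / 3.5 = 30.69 / 3.5 = 8.77

8.77 METs


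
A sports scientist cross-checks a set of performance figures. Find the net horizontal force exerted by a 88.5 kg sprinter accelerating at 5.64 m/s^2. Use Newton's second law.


Newton's second law: F = m * a
F = 88.5 * 5.64 = 499.14 N

499.14 N


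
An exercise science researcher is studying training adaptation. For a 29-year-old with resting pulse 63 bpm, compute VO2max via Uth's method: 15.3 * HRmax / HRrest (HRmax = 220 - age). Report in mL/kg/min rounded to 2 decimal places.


Step 1: HRmax = 220 - 29 = 191 bpm
Step 2: Ratio = 191 / 63 = 3.0317
Step 3: VO2max = 15.3 * 3.0317 = 46.39 mL/kg/min

46.39 mL/kg/min


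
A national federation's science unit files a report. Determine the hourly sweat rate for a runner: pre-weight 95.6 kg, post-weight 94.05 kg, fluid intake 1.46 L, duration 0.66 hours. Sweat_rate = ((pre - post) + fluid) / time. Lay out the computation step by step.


Mass lost = 95.6 - 94.05 = 1.55 kg
Add fluid consumed: 1.55 + 1.46 = 3.01 L total sweat
Sweat rate = 3.01 / 0.66 = 4.561 L/h

4.561 L/h


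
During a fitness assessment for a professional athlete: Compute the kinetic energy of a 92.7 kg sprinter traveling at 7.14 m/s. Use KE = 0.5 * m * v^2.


Velocity squared = 50.9796
KE = 0.5 * 92.7 * 50.9796 = 2362.9 J

2362.9 J


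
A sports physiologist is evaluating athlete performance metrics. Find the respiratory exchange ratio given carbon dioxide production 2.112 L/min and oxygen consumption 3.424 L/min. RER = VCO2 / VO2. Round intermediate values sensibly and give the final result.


VCO2 = 2.112 L/min
VO2 = 3.424 L/min
RER = 2.112 / 3.424 = 0.6168

0.6168


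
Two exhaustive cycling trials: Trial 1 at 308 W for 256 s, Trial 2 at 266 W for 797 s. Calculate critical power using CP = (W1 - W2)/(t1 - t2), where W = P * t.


W1 = 308 * 256 = 78848 J
W2 = 266 * 797 = 212002 J
CP = (78848 - 212002) / (256 - 797)
= -133154 / -541
= 246.13 W

246.13 W


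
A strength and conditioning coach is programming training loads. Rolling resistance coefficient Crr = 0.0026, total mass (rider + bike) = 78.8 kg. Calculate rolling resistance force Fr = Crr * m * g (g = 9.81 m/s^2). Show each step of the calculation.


Fr = Crr * m * g
= 0.0026 * 78.8 * 9.81
= 2.01 N

2.01 N


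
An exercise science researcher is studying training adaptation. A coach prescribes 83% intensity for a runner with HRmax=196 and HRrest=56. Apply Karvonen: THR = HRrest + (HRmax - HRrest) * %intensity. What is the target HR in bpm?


Heart rate reserve = 196 - 56 = 140
Intensity fraction = 83 / 100 = 0.83
THR = 56 + 140 * 0.83 = 172.2 bpm

172.2 bpm


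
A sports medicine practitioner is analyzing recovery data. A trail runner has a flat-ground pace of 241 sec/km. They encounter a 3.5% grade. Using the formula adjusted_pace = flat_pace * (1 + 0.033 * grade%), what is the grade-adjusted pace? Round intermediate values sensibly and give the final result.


Grade factor = 1 + 0.033 * 3.5 = 1.1155
Adjusted = 241 * 1.1155 = 268.84 sec/km

268.84 s/km


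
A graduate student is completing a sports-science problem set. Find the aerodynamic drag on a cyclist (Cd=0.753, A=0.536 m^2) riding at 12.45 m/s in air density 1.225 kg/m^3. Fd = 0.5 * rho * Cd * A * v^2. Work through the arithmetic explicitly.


Fd = 0.5 * 1.225 * 0.753 * 0.536 * 12.45^2
= 0.5 * 1.225 * 0.753 * 0.536 * 155.0025
= 38.318 N

38.318 N


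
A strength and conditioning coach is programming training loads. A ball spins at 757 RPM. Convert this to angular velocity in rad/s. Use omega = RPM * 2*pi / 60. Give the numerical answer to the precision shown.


omega = 757 * 2 * pi / 60
= 757 * 6.28318531 / 60
= 4756.371 / 60
= 79.273 rad/s

79.273 rad/s


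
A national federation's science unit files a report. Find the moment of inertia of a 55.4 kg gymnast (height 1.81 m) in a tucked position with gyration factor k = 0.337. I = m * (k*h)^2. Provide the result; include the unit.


Radius of gyration = 0.337 * 1.81 = 0.60997 m
I = 55.4 * 0.60997^2
= 55.4 * 0.372063
= 20.612 kg*m^2

20.612 kg*m^2


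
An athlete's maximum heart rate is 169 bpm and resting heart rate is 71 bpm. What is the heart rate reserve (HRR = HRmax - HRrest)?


HRR = HRmax - HRrest
= 169 - 71
= 98 bpm

98 bpm


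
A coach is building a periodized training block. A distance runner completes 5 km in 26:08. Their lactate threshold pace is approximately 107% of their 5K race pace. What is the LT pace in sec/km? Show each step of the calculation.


Convert to seconds: 26 min 8 s = 1568 s
Pace per km = 1568 / 5 = 313.6 s/km
LT pace = 313.6 * 1.07 = 335.55 s/km

335.55 s/km


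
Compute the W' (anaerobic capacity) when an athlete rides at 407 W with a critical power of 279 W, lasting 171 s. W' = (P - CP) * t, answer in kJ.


Above-CP power = 128 W
Duration = 171 s
W' = 128 * 171 = 21888 J
Convert: 21888 / 1000 = 21.888 kJ

21.888 kJ


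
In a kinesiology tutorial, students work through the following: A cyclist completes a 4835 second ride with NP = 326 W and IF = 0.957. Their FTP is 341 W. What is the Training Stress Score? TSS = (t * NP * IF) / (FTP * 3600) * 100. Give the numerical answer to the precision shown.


t * NP * IF = 4835 * 326 * 0.957 = 1508432.97
FTP * 3600 = 1227600
TSS = (1508432.97 / 1227600) * 100 = 122.88

122.88 TSS


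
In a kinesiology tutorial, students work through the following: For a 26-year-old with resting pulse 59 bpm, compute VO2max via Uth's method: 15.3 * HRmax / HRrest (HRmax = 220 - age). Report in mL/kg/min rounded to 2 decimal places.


Step 1: HRmax = 220 - 26 = 194 bpm
Step 2: Ratio = 194 / 59 = 3.2881
Step 3: VO2max = 15.3 * 3.2881 = 50.31 mL/kg/min

50.31 mL/kg/min


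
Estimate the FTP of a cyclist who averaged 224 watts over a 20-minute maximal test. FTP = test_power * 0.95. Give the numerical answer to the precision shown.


FTP = 224 * 0.95 = 212.8 W

212.8 W


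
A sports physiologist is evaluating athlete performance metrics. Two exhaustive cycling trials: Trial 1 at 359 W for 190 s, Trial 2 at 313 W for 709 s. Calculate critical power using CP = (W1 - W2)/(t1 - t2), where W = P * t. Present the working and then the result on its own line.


W1 = 359 * 190 = 68210 J
W2 = 313 * 709 = 221917 J
CP = (68210 - 221917) / (190 - 709)
= -153707 / -519
= 296.16 W

296.16 W


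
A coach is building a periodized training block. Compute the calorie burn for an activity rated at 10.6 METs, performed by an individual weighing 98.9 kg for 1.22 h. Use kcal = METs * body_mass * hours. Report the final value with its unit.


Product of METs and mass = 10.6 * 98.9 = 1048.34
Total kcal = 1048.34 * 1.22 = 1278.97 kcal

1278.97 kcal


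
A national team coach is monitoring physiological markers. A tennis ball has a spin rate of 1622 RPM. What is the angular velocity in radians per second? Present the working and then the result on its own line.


Convert RPM to rad/s: multiply by 2*pi and divide by 60
omega = 1622 * 2 * pi / 60
= 169.855 rad/s

169.855 rad/s


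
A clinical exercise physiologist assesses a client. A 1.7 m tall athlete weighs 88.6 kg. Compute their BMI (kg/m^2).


height^2 = 2.89 m^2
BMI = 88.6 / 2.89 = 30.66 kg/m^2

30.66 kg/m^2


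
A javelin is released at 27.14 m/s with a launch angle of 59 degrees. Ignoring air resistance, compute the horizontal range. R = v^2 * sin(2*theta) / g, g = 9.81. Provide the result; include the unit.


Launch speed squared = 736.5796
sin(2 * 59 deg) = 0.882948
Range = 736.5796 * 0.882948 / 9.81
= 66.296 m

66.296 m


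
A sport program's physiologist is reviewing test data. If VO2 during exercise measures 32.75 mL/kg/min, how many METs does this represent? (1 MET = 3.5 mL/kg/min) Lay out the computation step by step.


METs = VO2 / 3.5 = 32.75 / 3.5 = 9.36

9.36 METs


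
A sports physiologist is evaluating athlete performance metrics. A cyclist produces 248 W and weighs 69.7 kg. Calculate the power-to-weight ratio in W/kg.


P/W = power / mass
= 248 / 69.7
= 3.558 W/kg

3.558 W/kg


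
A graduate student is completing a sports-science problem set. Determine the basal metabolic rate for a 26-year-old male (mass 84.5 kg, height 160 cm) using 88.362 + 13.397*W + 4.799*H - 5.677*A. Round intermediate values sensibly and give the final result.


BMR = 88.362 + 13.397*84.5 + 4.799*160 - 5.677*26
= 1840.65 kcal/day

1840.65 kcal/day


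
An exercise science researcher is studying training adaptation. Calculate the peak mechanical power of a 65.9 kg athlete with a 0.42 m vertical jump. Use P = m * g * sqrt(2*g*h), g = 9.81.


First, sqrt(2gh) = sqrt(2 * 9.81 * 0.42)
= sqrt(8.2404) = 2.87061 m/s
Power = 65.9 * 9.81 * 2.87061 = 1855.79 W

1855.79 W


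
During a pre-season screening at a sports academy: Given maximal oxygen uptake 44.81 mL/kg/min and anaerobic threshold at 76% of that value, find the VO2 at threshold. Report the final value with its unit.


Percentage as decimal = 0.76
VO2 at AT = 44.81 * 0.76 = 34.06 mL/kg/min

34.06 mL/kg/min


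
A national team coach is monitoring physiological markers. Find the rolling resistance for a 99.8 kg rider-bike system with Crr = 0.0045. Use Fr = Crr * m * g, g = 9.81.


m * g = 99.8 * 9.81 = 979.038 N
Fr = 0.0045 * 979.038 = 4.406 N

4.406 N


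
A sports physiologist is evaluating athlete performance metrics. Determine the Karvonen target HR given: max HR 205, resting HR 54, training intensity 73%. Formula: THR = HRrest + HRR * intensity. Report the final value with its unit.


HRR = HRmax - HRrest = 205 - 54 = 151
THR = 54 + 151 * 0.73
= 164.23 bpm

164.23 bpm


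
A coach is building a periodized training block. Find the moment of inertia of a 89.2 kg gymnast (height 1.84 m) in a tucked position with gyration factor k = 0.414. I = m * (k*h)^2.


Radius of gyration = 0.414 * 1.84 = 0.76176 m
I = 89.2 * 0.76176^2
= 89.2 * 0.580278
= 51.761 kg*m^2

51.761 kg*m^2


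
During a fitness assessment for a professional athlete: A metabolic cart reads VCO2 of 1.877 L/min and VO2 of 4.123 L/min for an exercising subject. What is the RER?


RER = VCO2 / VO2 = 1.877 / 4.123 = 0.4553

0.4553


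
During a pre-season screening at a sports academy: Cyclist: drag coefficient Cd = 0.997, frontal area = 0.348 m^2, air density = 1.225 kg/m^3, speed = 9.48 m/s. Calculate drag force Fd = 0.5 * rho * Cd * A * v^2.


v^2 = 9.48^2 = 89.8704
Fd = 0.5 * 1.225 * 0.997 * 0.348 * 89.8704
= 19.098 N

19.098 N


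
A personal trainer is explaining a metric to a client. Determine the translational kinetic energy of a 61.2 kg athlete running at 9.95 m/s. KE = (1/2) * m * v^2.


KE = 0.5 * m * v^2
= 0.5 * 61.2 * 9.95^2
= 0.5 * 61.2 * 99.0025
= 3029.48 J

3029.48 J


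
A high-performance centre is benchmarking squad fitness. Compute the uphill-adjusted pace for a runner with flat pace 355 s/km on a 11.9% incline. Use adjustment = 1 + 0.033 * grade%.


Adjustment factor = 1 + 0.033 * 11.9 = 1.3927
Grade-adjusted pace = 355 * 1.3927 = 494.41 s/km

494.41 s/km


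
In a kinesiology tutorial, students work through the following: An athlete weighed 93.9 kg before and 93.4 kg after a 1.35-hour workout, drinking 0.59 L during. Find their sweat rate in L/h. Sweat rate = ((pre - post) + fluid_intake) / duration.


Body mass change = 0.5 kg
Total sweat loss = 0.5 + 0.59 = 1.09 L
Rate = 1.09 / 1.35 = 0.807 L/h

0.807 L/h


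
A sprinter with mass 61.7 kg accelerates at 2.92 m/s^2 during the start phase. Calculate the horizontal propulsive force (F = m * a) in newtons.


F = m * a
= 61.7 * 2.92
= 180.16 N

180.16 N


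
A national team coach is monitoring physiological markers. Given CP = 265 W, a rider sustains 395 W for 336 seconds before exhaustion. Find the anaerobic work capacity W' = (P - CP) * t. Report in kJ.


Excess power = 395 - 265 = 130 W
Work above CP = 130 * 336 = 43680 J
W' = 43.68 kJ

43.68 kJ


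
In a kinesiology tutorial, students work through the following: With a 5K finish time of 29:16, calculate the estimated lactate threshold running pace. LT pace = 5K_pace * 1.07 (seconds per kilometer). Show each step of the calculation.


Race duration = 1756 s for 5 km
Average pace = 1756 / 5 = 351.2 s/km
LT pace = 351.2 * 1.07
= 375.78 s/km

375.78 s/km


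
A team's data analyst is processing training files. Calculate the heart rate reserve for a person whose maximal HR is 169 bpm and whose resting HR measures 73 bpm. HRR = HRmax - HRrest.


HRmax = 169 bpm
HRrest = 73 bpm
HRR = 169 - 73 = 96 bpm

96 bpm


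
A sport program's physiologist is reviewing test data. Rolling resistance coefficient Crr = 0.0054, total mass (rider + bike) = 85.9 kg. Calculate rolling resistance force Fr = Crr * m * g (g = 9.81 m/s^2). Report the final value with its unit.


Fr = Crr * m * g
= 0.0054 * 85.9 * 9.81
= 4.55 N

4.55 N


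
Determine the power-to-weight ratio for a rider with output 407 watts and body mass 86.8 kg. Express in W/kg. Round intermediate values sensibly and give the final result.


P/W = 407 / 86.8 = 4.689 W/kg

4.689 W/kg


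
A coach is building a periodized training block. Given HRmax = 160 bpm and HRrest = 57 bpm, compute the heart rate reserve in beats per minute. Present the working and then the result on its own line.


Heart rate reserve = maximum HR minus resting HR
HRR = 160 - 57 = 103 bpm

103 bpm


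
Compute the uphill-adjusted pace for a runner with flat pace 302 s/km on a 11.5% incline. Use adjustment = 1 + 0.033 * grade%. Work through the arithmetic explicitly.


Adjustment factor = 1 + 0.033 * 11.5 = 1.3795
Grade-adjusted pace = 302 * 1.3795 = 416.61 s/km

416.61 s/km


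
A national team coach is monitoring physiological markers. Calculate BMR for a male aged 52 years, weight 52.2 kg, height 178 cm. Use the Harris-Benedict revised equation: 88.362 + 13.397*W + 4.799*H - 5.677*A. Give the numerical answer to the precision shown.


Substituting values:
W term = 13.397 * 52.2 = 699.3234
H term = 4.799 * 178 = 854.222
A term = 5.677 * 52 = 295.204
BMR = 1346.7 kcal/day

1346.7 kcal/day


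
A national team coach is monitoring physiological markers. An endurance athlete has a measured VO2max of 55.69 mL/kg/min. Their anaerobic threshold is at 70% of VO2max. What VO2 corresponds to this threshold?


Anaerobic threshold VO2 = VO2max * 70%
= 55.69 * 0.7
= 38.98 mL/kg/min

38.98 mL/kg/min


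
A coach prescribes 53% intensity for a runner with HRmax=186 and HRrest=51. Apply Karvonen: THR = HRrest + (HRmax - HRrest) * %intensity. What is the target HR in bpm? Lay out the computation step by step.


Heart rate reserve = 186 - 51 = 135
Intensity fraction = 53 / 100 = 0.53
THR = 51 + 135 * 0.53 = 122.55 bpm

122.55 bpm


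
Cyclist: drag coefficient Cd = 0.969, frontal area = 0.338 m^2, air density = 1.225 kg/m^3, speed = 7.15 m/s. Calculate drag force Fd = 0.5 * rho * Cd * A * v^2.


v^2 = 7.15^2 = 51.1225
Fd = 0.5 * 1.225 * 0.969 * 0.338 * 51.1225
= 10.256 N

10.256 N


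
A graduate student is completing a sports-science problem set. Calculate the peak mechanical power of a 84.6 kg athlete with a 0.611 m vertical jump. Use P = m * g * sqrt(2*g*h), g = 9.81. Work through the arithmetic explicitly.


First, sqrt(2gh) = sqrt(2 * 9.81 * 0.611)
= sqrt(11.98782) = 3.462343 m/s
Power = 84.6 * 9.81 * 3.462343 = 2873.49 W

2873.49 W


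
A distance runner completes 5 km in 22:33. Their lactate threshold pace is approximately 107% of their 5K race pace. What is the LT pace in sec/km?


Convert to seconds: 22 min 33 s = 1353 s
Pace per km = 1353 / 5 = 270.6 s/km
LT pace = 270.6 * 1.07 = 289.54 s/km

289.54 s/km


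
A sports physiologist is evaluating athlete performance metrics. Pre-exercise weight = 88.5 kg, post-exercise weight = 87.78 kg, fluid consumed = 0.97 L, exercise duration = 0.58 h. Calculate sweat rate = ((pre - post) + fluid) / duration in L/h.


Weight loss = 88.5 - 87.78 = 0.72 kg (approx L)
Total sweat = 0.72 + 0.97 = 1.69 L
Sweat rate = 1.69 / 0.58 = 2.914 L/h

2.914 L/h


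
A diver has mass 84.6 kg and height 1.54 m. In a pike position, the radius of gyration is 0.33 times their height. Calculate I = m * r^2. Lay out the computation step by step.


r = 0.33 * 1.54 = 0.5082 m
I = m * r^2 = 84.6 * 0.258267 = 21.849 kg*m^2

21.849 kg*m^2


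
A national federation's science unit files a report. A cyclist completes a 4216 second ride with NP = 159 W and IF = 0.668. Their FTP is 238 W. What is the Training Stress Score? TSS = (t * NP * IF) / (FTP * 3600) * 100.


t * NP * IF = 4216 * 159 * 0.668 = 447789.792
FTP * 3600 = 856800
TSS = (447789.792 / 856800) * 100 = 52.26

52.26 TSS


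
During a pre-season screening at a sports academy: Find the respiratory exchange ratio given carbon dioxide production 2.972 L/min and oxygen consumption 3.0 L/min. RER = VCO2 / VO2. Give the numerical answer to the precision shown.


VCO2 = 2.972 L/min
VO2 = 3.0 L/min
RER = 2.972 / 3.0 = 0.9907

0.9907


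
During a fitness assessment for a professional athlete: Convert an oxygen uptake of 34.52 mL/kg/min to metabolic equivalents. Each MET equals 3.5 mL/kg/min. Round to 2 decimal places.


One MET = 3.5 mL/kg/min
Number of METs = 34.52 / 3.5
= 9.86 METs

9.86 METs


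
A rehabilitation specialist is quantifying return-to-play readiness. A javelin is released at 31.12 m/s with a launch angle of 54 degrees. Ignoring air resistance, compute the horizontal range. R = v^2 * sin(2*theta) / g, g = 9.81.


Launch speed squared = 968.4544
sin(2 * 54 deg) = 0.951057
Range = 968.4544 * 0.951057 / 9.81
= 93.889 m

93.889 m


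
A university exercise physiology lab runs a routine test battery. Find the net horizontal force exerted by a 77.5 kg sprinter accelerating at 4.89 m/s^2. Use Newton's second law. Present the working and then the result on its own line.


Newton's second law: F = m * a
F = 77.5 * 4.89 = 378.98 N

378.98 N


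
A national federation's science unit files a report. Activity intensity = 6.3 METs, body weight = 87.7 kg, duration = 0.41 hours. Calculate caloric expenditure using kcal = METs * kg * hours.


kcal = 6.3 * 87.7 * 0.41
= 552.51 * 0.41
= 226.53 kcal

226.53 kcal


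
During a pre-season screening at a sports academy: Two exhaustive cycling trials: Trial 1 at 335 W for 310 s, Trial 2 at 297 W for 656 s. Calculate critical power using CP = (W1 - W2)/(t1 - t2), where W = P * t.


W1 = 335 * 310 = 103850 J
W2 = 297 * 656 = 194832 J
CP = (103850 - 194832) / (310 - 656)
= -90982 / -346
= 262.95 W

262.95 W


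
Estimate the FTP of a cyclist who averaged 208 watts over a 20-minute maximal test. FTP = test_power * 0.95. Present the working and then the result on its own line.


FTP = 208 * 0.95 = 197.6 W

197.6 W


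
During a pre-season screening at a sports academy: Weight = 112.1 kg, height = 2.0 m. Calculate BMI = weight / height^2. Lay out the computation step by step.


height^2 = 2.0^2 = 4.0
BMI = 112.1 / 4.0 = 28.03 kg/m^2

28.03 kg/m^2


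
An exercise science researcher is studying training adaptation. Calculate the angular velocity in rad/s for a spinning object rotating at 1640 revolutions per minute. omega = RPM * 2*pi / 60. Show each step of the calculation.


omega = RPM * 2*pi / 60
= 1640 * 6.28318531 / 60
= 171.74 rad/s

171.74 rad/s


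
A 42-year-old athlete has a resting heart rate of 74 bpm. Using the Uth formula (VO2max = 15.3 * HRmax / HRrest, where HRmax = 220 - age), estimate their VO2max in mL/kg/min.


HRmax = 220 - 42 = 178 bpm
Ratio = HRmax / HRrest = 178 / 74 = 2.4054
VO2max = 15.3 * 2.4054 = 36.8 mL/kg/min

36.8 mL/kg/min


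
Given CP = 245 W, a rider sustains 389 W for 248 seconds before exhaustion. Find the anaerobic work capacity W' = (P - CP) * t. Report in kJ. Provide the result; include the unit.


Excess power = 389 - 245 = 144 W
Work above CP = 144 * 248 = 35712 J
W' = 35.712 kJ

35.712 kJ


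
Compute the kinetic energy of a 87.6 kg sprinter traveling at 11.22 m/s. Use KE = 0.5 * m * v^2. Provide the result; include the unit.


Velocity squared = 125.8884
KE = 0.5 * 87.6 * 125.8884 = 5513.91 J

5513.91 J


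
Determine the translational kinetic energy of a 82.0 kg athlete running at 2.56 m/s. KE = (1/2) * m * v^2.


KE = 0.5 * m * v^2
= 0.5 * 82.0 * 2.56^2
= 0.5 * 82.0 * 6.5536
= 268.7 J

268.7 J


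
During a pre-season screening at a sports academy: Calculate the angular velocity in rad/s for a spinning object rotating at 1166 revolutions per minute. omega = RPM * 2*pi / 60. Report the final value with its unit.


omega = RPM * 2*pi / 60
= 1166 * 6.28318531 / 60
= 122.103 rad/s

122.103 rad/s


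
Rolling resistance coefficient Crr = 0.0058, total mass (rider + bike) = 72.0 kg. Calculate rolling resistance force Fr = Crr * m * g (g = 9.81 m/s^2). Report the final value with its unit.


Fr = Crr * m * g
= 0.0058 * 72.0 * 9.81
= 4.097 N

4.097 N


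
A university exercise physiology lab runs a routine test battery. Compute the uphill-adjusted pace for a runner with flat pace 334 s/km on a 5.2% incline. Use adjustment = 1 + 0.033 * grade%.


Adjustment factor = 1 + 0.033 * 5.2 = 1.1716
Grade-adjusted pace = 334 * 1.1716 = 391.31 s/km

391.31 s/km


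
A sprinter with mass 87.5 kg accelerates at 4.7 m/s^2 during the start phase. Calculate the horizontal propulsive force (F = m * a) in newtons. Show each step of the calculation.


F = m * a
= 87.5 * 4.7
= 411.25 N

411.25 N


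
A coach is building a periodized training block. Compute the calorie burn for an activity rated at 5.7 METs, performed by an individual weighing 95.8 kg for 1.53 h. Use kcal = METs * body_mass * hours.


Product of METs and mass = 5.7 * 95.8 = 546.06
Total kcal = 546.06 * 1.53 = 835.47 kcal

835.47 kcal


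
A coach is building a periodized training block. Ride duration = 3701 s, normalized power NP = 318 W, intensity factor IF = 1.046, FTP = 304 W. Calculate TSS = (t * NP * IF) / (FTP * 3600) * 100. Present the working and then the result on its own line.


Numerator = 3701 * 318 * 1.046 = 1231056.228
Denominator = 304 * 3600 = 1094400
TSS = 1231056.228 / 1094400 * 100
= 112.49

112.49 TSS


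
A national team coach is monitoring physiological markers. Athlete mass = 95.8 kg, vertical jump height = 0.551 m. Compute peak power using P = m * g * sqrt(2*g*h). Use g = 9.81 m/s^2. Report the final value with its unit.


sqrt(2 * 9.81 * 0.551) = sqrt(10.81062) = 3.287951 m/s
P = 95.8 * 9.81 * 3.287951
= 3090.01 W

3090.01 W


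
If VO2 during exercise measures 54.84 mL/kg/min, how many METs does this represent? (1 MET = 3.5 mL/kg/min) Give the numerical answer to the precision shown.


METs = VO2 / 3.5 = 54.84 / 3.5 = 15.67

15.67 METs


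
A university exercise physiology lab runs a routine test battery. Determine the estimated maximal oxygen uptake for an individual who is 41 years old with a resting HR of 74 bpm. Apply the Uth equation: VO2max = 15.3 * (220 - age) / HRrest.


HRmax = 220 - 41 = 179
VO2max = 15.3 * (179 / 74)
= 15.3 * 2.4189
= 37.01 mL/kg/min

37.01 mL/kg/min


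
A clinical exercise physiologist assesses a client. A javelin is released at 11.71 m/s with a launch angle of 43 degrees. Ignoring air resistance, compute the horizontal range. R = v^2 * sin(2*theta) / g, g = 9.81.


Launch speed squared = 137.1241
sin(2 * 43 deg) = 0.997564
Range = 137.1241 * 0.997564 / 9.81
= 13.944 m

13.944 m


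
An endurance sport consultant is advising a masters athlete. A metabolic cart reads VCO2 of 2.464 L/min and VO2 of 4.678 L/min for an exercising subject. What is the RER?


RER = VCO2 / VO2 = 2.464 / 4.678 = 0.5267

0.5267


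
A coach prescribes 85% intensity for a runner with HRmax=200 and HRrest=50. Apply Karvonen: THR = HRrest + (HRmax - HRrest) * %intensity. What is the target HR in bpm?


Heart rate reserve = 200 - 50 = 150
Intensity fraction = 85 / 100 = 0.85
THR = 50 + 150 * 0.85 = 177.5 bpm

177.5 bpm


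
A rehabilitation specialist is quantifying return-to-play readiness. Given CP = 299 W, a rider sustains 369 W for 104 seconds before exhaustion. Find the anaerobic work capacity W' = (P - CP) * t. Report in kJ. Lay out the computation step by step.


Excess power = 369 - 299 = 70 W
Work above CP = 70 * 104 = 7280 J
W' = 7.28 kJ

7.28 kJ


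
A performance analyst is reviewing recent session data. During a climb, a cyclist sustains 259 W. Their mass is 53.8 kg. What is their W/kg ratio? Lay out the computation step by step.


Power-to-weight = 259 W / 53.8 kg
= 4.814 W/kg

4.814 W/kg


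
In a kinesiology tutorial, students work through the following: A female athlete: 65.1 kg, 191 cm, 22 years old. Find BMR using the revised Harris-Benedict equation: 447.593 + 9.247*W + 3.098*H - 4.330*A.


Intercept = 447.593
Weight contribution = 9.247 * 65.1 = 601.9797
Height contribution = 3.098 * 191 = 591.718
Age contribution = 4.33 * 22 = 95.26
BMR = 447.593 + 601.9797 + 591.718 - 95.26
= 1546.03 kcal/day

1546.03 kcal/day


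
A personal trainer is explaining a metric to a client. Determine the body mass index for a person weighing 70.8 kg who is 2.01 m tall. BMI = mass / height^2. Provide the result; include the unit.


BMI = mass / height^2
= 70.8 / 2.01^2
= 70.8 / 4.0401
= 17.52 kg/m^2

17.52 kg/m^2


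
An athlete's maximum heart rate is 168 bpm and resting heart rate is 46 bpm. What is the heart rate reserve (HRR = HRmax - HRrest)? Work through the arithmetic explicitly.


HRR = HRmax - HRrest
= 168 - 46
= 122 bpm

122 bpm


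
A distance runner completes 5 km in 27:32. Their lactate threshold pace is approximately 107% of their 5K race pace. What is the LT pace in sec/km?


Convert to seconds: 27 min 32 s = 1652 s
Pace per km = 1652 / 5 = 330.4 s/km
LT pace = 330.4 * 1.07 = 353.53 s/km

353.53 s/km


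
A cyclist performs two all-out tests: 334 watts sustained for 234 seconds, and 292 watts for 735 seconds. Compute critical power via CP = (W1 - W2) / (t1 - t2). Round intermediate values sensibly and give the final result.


W1 = P1 * t1 = 334 * 234 = 78156 J
W2 = P2 * t2 = 292 * 735 = 214620 J
CP = (78156 - 214620) / (234 - 735)
= 272.38 W

272.38 W
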